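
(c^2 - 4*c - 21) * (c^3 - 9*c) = c^5 - 4*c^4 - 30*c^3 + 36*c^2 + 189*c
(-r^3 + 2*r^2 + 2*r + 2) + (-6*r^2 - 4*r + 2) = -r^3 - 4*r^2 - 2*r + 4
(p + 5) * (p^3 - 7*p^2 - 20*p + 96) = p^4 - 2*p^3 - 55*p^2 - 4*p + 480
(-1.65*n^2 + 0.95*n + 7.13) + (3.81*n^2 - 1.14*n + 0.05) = 2.16*n^2 - 0.19*n + 7.18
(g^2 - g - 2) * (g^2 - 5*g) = g^4 - 6*g^3 + 3*g^2 + 10*g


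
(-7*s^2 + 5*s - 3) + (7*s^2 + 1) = 5*s - 2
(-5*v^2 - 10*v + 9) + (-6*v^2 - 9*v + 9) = -11*v^2 - 19*v + 18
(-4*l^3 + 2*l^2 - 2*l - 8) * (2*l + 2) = -8*l^4 - 4*l^3 - 20*l - 16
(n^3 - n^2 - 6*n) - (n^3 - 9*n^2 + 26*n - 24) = 8*n^2 - 32*n + 24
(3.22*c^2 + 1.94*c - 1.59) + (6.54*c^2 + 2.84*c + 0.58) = 9.76*c^2 + 4.78*c - 1.01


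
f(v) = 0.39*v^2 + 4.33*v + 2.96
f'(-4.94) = 0.48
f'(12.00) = 13.69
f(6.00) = 42.98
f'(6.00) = 9.01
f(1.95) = 12.89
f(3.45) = 22.54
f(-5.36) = -9.04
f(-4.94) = -8.91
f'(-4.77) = 0.61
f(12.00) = 111.08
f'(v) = 0.78*v + 4.33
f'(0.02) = 4.35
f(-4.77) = -8.82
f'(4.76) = 8.04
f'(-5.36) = 0.15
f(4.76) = 32.41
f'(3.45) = 7.02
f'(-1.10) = 3.47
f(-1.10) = -1.33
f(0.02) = 3.05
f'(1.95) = 5.85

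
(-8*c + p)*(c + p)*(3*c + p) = -24*c^3 - 29*c^2*p - 4*c*p^2 + p^3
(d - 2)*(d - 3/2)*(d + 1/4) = d^3 - 13*d^2/4 + 17*d/8 + 3/4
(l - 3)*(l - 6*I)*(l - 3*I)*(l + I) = l^4 - 3*l^3 - 8*I*l^3 - 9*l^2 + 24*I*l^2 + 27*l - 18*I*l + 54*I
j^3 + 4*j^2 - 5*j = j*(j - 1)*(j + 5)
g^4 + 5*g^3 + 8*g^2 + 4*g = g*(g + 1)*(g + 2)^2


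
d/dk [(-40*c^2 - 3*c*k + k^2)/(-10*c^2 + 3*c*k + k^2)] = 6*c/(4*c^2 - 4*c*k + k^2)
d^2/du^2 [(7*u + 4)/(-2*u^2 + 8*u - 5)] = 4*(-8*(u - 2)^2*(7*u + 4) + 3*(7*u - 8)*(2*u^2 - 8*u + 5))/(2*u^2 - 8*u + 5)^3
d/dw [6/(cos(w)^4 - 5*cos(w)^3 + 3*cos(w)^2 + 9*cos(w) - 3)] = 6*(4*cos(w)^3 - 15*cos(w)^2 + 6*cos(w) + 9)*sin(w)/(cos(w)^4 - 5*cos(w)^3 + 3*cos(w)^2 + 9*cos(w) - 3)^2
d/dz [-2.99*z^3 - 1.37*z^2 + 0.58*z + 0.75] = -8.97*z^2 - 2.74*z + 0.58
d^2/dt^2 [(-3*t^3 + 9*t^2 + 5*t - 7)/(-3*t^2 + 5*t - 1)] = 6*(-38*t^3 + 75*t^2 - 87*t + 40)/(27*t^6 - 135*t^5 + 252*t^4 - 215*t^3 + 84*t^2 - 15*t + 1)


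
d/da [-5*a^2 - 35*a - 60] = -10*a - 35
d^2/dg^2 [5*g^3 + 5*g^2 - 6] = 30*g + 10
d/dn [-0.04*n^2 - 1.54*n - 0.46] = -0.08*n - 1.54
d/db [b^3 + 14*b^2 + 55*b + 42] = 3*b^2 + 28*b + 55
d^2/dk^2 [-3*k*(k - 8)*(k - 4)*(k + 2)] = -36*k^2 + 180*k - 48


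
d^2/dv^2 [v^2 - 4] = 2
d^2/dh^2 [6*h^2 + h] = 12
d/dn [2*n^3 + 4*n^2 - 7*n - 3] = 6*n^2 + 8*n - 7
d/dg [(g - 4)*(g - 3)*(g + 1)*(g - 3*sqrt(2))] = 4*g^3 - 18*g^2 - 9*sqrt(2)*g^2 + 10*g + 36*sqrt(2)*g - 15*sqrt(2) + 12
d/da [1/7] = 0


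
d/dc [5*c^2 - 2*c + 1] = 10*c - 2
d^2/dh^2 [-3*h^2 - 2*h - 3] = -6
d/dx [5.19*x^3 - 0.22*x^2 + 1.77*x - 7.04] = 15.57*x^2 - 0.44*x + 1.77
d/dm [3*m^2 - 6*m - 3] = 6*m - 6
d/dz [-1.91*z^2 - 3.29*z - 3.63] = -3.82*z - 3.29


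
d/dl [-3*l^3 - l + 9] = -9*l^2 - 1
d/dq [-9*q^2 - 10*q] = -18*q - 10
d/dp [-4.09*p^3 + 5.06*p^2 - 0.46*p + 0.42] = -12.27*p^2 + 10.12*p - 0.46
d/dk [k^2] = 2*k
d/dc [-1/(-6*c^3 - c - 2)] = (-18*c^2 - 1)/(6*c^3 + c + 2)^2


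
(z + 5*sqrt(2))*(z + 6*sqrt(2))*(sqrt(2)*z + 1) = sqrt(2)*z^3 + 23*z^2 + 71*sqrt(2)*z + 60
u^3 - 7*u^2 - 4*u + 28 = (u - 7)*(u - 2)*(u + 2)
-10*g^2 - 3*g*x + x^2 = (-5*g + x)*(2*g + x)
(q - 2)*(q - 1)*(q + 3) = q^3 - 7*q + 6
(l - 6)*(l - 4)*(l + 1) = l^3 - 9*l^2 + 14*l + 24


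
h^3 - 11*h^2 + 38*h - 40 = (h - 5)*(h - 4)*(h - 2)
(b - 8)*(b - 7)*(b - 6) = b^3 - 21*b^2 + 146*b - 336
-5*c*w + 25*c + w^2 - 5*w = (-5*c + w)*(w - 5)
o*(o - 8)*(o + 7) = o^3 - o^2 - 56*o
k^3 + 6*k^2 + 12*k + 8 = (k + 2)^3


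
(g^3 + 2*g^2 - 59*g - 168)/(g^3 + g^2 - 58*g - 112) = (g + 3)/(g + 2)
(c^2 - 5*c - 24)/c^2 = 1 - 5/c - 24/c^2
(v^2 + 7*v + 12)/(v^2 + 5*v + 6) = (v + 4)/(v + 2)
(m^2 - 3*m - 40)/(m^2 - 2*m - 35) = (m - 8)/(m - 7)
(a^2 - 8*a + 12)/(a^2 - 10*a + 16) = (a - 6)/(a - 8)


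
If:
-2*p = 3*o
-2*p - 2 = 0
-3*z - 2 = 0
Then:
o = 2/3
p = -1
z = -2/3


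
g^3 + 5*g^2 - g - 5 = (g - 1)*(g + 1)*(g + 5)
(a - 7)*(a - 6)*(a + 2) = a^3 - 11*a^2 + 16*a + 84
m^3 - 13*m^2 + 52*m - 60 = (m - 6)*(m - 5)*(m - 2)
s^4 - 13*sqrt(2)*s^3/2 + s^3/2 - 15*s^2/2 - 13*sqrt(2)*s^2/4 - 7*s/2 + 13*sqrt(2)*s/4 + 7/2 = (s - 1/2)*(s + 1)*(s - 7*sqrt(2))*(s + sqrt(2)/2)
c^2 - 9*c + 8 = (c - 8)*(c - 1)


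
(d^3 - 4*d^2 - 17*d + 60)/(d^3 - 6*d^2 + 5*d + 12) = (d^2 - d - 20)/(d^2 - 3*d - 4)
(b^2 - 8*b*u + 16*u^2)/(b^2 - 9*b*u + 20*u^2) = (-b + 4*u)/(-b + 5*u)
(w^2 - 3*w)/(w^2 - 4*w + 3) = w/(w - 1)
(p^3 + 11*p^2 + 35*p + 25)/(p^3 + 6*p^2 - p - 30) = (p^2 + 6*p + 5)/(p^2 + p - 6)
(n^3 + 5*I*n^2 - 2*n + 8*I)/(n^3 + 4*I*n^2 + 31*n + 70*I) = (n^2 + 3*I*n + 4)/(n^2 + 2*I*n + 35)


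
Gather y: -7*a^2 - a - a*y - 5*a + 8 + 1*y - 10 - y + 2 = -7*a^2 - a*y - 6*a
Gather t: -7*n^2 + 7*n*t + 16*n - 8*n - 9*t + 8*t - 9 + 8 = -7*n^2 + 8*n + t*(7*n - 1) - 1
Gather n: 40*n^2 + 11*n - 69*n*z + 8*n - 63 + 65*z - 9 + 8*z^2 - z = 40*n^2 + n*(19 - 69*z) + 8*z^2 + 64*z - 72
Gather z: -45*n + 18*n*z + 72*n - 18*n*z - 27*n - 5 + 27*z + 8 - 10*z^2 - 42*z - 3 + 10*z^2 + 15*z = 0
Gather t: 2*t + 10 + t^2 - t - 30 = t^2 + t - 20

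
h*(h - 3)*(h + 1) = h^3 - 2*h^2 - 3*h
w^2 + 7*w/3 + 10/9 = (w + 2/3)*(w + 5/3)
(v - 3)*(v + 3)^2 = v^3 + 3*v^2 - 9*v - 27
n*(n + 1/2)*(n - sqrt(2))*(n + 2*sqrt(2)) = n^4 + n^3/2 + sqrt(2)*n^3 - 4*n^2 + sqrt(2)*n^2/2 - 2*n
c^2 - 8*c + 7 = (c - 7)*(c - 1)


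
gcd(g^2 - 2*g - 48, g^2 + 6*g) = g + 6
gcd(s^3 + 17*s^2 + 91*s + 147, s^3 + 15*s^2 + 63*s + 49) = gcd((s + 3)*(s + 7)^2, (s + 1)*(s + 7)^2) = s^2 + 14*s + 49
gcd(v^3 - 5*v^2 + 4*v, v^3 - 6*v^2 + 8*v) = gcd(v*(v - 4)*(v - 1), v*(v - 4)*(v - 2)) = v^2 - 4*v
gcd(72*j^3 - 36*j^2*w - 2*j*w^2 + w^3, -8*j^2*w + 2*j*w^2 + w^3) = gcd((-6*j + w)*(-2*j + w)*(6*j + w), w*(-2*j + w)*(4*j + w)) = -2*j + w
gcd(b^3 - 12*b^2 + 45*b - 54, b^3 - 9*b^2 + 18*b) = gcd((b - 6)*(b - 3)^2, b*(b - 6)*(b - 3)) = b^2 - 9*b + 18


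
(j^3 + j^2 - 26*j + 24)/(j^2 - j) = j + 2 - 24/j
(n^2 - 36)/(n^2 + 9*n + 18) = (n - 6)/(n + 3)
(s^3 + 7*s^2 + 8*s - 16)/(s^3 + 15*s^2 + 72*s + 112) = (s - 1)/(s + 7)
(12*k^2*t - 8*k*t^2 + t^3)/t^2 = 12*k^2/t - 8*k + t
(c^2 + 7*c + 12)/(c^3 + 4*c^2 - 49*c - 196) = (c + 3)/(c^2 - 49)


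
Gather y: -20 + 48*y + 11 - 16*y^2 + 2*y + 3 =-16*y^2 + 50*y - 6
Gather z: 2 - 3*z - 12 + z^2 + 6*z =z^2 + 3*z - 10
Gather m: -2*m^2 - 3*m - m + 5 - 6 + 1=-2*m^2 - 4*m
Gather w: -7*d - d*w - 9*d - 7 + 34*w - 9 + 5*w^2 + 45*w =-16*d + 5*w^2 + w*(79 - d) - 16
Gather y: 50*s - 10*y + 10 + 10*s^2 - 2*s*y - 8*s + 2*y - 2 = 10*s^2 + 42*s + y*(-2*s - 8) + 8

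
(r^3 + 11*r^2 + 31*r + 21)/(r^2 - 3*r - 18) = (r^2 + 8*r + 7)/(r - 6)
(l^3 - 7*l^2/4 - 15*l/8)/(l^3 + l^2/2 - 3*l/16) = 2*(2*l - 5)/(4*l - 1)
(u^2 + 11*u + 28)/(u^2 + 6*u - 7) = (u + 4)/(u - 1)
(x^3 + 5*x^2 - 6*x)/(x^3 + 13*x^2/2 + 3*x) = 2*(x - 1)/(2*x + 1)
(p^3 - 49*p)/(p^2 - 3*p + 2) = p*(p^2 - 49)/(p^2 - 3*p + 2)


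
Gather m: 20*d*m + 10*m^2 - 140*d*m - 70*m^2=-120*d*m - 60*m^2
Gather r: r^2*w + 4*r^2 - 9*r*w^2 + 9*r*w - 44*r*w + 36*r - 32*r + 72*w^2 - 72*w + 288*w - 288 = r^2*(w + 4) + r*(-9*w^2 - 35*w + 4) + 72*w^2 + 216*w - 288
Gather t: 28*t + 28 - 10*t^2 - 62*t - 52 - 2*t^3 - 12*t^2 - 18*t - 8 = -2*t^3 - 22*t^2 - 52*t - 32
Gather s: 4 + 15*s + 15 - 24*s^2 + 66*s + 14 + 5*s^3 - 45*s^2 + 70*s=5*s^3 - 69*s^2 + 151*s + 33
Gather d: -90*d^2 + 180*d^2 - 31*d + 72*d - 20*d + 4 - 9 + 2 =90*d^2 + 21*d - 3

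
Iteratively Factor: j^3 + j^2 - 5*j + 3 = (j - 1)*(j^2 + 2*j - 3) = (j - 1)*(j + 3)*(j - 1)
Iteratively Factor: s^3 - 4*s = (s - 2)*(s^2 + 2*s) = s*(s - 2)*(s + 2)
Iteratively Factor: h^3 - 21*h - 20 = (h - 5)*(h^2 + 5*h + 4) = (h - 5)*(h + 1)*(h + 4)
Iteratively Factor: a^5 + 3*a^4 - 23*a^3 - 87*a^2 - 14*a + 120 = (a + 4)*(a^4 - a^3 - 19*a^2 - 11*a + 30) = (a + 2)*(a + 4)*(a^3 - 3*a^2 - 13*a + 15) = (a - 5)*(a + 2)*(a + 4)*(a^2 + 2*a - 3) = (a - 5)*(a + 2)*(a + 3)*(a + 4)*(a - 1)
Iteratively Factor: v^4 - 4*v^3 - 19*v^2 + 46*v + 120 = (v + 3)*(v^3 - 7*v^2 + 2*v + 40) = (v + 2)*(v + 3)*(v^2 - 9*v + 20) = (v - 5)*(v + 2)*(v + 3)*(v - 4)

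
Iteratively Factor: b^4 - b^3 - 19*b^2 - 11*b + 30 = (b + 2)*(b^3 - 3*b^2 - 13*b + 15) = (b - 1)*(b + 2)*(b^2 - 2*b - 15) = (b - 5)*(b - 1)*(b + 2)*(b + 3)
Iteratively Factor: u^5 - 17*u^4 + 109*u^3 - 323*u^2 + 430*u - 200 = (u - 5)*(u^4 - 12*u^3 + 49*u^2 - 78*u + 40) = (u - 5)*(u - 2)*(u^3 - 10*u^2 + 29*u - 20) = (u - 5)*(u - 4)*(u - 2)*(u^2 - 6*u + 5) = (u - 5)*(u - 4)*(u - 2)*(u - 1)*(u - 5)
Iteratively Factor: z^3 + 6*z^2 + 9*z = (z + 3)*(z^2 + 3*z) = z*(z + 3)*(z + 3)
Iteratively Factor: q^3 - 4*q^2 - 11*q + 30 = (q + 3)*(q^2 - 7*q + 10) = (q - 5)*(q + 3)*(q - 2)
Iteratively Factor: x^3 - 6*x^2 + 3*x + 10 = (x + 1)*(x^2 - 7*x + 10) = (x - 5)*(x + 1)*(x - 2)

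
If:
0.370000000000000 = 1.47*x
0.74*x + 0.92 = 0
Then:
No Solution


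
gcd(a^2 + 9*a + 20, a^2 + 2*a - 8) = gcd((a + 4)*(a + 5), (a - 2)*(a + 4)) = a + 4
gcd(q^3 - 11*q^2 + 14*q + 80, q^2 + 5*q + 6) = q + 2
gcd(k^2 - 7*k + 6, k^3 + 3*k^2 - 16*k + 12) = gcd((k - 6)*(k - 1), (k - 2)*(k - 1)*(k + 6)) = k - 1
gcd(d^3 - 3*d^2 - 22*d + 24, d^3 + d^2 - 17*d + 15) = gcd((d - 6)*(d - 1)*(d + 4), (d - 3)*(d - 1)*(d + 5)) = d - 1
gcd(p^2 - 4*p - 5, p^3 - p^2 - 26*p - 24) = p + 1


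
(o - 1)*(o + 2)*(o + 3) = o^3 + 4*o^2 + o - 6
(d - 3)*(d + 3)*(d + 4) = d^3 + 4*d^2 - 9*d - 36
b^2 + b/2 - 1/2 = (b - 1/2)*(b + 1)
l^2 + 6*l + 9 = (l + 3)^2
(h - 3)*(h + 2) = h^2 - h - 6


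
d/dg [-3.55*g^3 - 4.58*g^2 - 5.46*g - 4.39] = -10.65*g^2 - 9.16*g - 5.46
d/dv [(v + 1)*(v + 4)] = 2*v + 5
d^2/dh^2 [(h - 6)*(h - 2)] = 2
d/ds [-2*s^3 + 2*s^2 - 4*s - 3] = -6*s^2 + 4*s - 4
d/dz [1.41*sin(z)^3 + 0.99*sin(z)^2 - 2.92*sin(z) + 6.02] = (4.23*sin(z)^2 + 1.98*sin(z) - 2.92)*cos(z)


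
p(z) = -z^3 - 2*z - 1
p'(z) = -3*z^2 - 2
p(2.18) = -15.72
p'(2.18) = -16.26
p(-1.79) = 8.32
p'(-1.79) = -11.61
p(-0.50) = 0.12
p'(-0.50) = -2.75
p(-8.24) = 574.96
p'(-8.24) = -205.69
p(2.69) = -25.85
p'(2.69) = -23.71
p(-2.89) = 28.92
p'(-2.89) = -27.06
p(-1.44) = 4.87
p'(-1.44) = -8.22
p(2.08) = -14.16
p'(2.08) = -14.98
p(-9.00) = 746.00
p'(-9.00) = -245.00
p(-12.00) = 1751.00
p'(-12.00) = -434.00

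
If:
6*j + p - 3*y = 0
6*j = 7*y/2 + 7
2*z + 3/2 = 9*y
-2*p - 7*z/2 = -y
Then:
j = 2471/1320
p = -1673/220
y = 133/110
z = 258/55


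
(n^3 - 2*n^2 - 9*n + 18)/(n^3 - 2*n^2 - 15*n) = (n^2 - 5*n + 6)/(n*(n - 5))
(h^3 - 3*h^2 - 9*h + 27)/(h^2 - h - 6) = (h^2 - 9)/(h + 2)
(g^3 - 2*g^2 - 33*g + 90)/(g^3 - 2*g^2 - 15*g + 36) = (g^2 + g - 30)/(g^2 + g - 12)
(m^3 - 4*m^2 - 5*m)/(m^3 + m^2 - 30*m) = (m + 1)/(m + 6)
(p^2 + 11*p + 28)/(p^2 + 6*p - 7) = (p + 4)/(p - 1)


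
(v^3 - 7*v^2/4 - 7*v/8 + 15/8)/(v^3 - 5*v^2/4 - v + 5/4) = (v - 3/2)/(v - 1)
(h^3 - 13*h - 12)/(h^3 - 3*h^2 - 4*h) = (h + 3)/h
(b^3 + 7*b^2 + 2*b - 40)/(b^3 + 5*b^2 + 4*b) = (b^2 + 3*b - 10)/(b*(b + 1))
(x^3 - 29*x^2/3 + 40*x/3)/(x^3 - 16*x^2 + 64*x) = (x - 5/3)/(x - 8)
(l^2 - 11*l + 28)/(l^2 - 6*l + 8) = (l - 7)/(l - 2)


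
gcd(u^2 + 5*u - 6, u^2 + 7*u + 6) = u + 6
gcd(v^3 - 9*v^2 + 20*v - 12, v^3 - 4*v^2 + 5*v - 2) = v^2 - 3*v + 2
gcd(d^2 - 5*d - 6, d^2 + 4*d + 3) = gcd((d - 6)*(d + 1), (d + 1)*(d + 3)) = d + 1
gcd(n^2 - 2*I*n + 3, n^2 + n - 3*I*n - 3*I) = n - 3*I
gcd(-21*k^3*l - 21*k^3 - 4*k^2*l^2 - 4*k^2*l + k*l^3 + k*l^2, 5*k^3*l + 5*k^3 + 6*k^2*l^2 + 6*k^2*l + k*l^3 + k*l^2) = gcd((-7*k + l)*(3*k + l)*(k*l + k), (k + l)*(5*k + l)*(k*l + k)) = k*l + k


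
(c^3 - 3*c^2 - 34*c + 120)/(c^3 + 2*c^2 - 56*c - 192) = (c^2 - 9*c + 20)/(c^2 - 4*c - 32)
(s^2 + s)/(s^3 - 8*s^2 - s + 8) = s/(s^2 - 9*s + 8)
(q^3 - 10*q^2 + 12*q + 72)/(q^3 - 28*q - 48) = (q - 6)/(q + 4)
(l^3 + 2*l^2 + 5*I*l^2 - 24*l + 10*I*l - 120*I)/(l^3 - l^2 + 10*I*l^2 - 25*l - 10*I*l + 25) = (l^2 + 2*l - 24)/(l^2 + l*(-1 + 5*I) - 5*I)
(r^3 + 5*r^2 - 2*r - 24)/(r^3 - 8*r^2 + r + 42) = (r^3 + 5*r^2 - 2*r - 24)/(r^3 - 8*r^2 + r + 42)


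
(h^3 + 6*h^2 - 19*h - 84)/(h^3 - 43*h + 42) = (h^2 - h - 12)/(h^2 - 7*h + 6)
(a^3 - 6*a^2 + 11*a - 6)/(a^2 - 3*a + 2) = a - 3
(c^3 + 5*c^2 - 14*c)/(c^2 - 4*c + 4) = c*(c + 7)/(c - 2)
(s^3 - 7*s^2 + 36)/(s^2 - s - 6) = s - 6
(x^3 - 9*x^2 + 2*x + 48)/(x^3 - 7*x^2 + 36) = (x - 8)/(x - 6)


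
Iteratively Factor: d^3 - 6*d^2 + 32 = (d - 4)*(d^2 - 2*d - 8) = (d - 4)^2*(d + 2)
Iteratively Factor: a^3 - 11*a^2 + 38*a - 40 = (a - 5)*(a^2 - 6*a + 8) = (a - 5)*(a - 4)*(a - 2)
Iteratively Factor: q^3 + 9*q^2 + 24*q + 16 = (q + 1)*(q^2 + 8*q + 16) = (q + 1)*(q + 4)*(q + 4)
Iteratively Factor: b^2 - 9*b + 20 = (b - 5)*(b - 4)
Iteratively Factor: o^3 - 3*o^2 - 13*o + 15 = (o - 1)*(o^2 - 2*o - 15) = (o - 1)*(o + 3)*(o - 5)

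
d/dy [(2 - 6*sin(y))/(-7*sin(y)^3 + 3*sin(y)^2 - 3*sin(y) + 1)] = 12*(-7*sin(y)^2 + 5*sin(y) - 1)*sin(y)*cos(y)/(7*sin(y)^3 - 3*sin(y)^2 + 3*sin(y) - 1)^2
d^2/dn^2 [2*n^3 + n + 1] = 12*n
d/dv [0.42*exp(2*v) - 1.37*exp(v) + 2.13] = (0.84*exp(v) - 1.37)*exp(v)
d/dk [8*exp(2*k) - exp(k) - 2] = (16*exp(k) - 1)*exp(k)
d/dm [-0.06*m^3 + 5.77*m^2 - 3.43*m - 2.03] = -0.18*m^2 + 11.54*m - 3.43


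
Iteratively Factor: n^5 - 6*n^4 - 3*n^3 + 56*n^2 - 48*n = (n)*(n^4 - 6*n^3 - 3*n^2 + 56*n - 48) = n*(n - 4)*(n^3 - 2*n^2 - 11*n + 12) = n*(n - 4)*(n - 1)*(n^2 - n - 12) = n*(n - 4)*(n - 1)*(n + 3)*(n - 4)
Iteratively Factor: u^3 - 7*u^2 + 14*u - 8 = (u - 1)*(u^2 - 6*u + 8) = (u - 2)*(u - 1)*(u - 4)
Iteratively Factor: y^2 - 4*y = (y - 4)*(y)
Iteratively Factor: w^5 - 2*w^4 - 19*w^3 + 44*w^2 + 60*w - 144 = (w + 4)*(w^4 - 6*w^3 + 5*w^2 + 24*w - 36) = (w + 2)*(w + 4)*(w^3 - 8*w^2 + 21*w - 18) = (w - 3)*(w + 2)*(w + 4)*(w^2 - 5*w + 6) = (w - 3)*(w - 2)*(w + 2)*(w + 4)*(w - 3)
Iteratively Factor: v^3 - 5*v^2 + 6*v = (v - 2)*(v^2 - 3*v) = (v - 3)*(v - 2)*(v)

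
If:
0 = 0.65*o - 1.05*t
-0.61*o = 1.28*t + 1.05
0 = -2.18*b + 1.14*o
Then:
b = -0.39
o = -0.75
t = -0.46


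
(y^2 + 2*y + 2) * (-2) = -2*y^2 - 4*y - 4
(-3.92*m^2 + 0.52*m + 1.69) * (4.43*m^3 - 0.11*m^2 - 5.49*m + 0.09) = -17.3656*m^5 + 2.7348*m^4 + 28.9503*m^3 - 3.3935*m^2 - 9.2313*m + 0.1521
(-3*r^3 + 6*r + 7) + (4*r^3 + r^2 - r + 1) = r^3 + r^2 + 5*r + 8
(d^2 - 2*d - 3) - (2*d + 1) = d^2 - 4*d - 4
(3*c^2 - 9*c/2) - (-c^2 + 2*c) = 4*c^2 - 13*c/2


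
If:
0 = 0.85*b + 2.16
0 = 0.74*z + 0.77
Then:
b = -2.54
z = -1.04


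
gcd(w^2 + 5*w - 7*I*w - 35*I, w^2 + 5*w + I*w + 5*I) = w + 5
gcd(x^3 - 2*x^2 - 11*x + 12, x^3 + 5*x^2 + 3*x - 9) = x^2 + 2*x - 3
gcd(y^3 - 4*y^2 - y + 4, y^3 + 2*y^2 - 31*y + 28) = y^2 - 5*y + 4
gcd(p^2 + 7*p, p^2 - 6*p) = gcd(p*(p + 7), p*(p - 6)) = p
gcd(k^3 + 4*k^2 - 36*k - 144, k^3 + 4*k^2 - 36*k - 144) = k^3 + 4*k^2 - 36*k - 144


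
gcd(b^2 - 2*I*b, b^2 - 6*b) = b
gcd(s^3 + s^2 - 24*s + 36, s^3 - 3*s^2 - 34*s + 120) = s + 6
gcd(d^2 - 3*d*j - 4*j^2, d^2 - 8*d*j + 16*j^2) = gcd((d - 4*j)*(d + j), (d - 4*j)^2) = d - 4*j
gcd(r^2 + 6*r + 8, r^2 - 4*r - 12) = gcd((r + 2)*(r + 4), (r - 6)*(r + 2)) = r + 2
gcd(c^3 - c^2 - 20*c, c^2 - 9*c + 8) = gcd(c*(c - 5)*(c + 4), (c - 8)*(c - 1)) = 1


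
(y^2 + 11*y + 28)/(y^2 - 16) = (y + 7)/(y - 4)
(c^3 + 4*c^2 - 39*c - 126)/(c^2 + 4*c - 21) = (c^2 - 3*c - 18)/(c - 3)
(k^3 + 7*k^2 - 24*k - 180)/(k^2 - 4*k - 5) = (k^2 + 12*k + 36)/(k + 1)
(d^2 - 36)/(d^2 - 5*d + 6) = (d^2 - 36)/(d^2 - 5*d + 6)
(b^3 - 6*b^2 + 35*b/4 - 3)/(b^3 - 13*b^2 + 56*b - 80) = (b^2 - 2*b + 3/4)/(b^2 - 9*b + 20)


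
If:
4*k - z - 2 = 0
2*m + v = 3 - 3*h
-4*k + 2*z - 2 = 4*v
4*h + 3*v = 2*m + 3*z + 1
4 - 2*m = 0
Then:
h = 8/31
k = -17/62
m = 2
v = -55/31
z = -96/31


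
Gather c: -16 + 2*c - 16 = 2*c - 32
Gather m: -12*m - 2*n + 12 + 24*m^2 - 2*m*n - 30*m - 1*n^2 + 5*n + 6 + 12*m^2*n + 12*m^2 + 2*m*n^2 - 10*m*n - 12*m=m^2*(12*n + 36) + m*(2*n^2 - 12*n - 54) - n^2 + 3*n + 18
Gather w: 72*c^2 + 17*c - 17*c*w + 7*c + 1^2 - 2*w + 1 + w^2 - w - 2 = 72*c^2 + 24*c + w^2 + w*(-17*c - 3)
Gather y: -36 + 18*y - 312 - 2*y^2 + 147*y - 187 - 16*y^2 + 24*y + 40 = -18*y^2 + 189*y - 495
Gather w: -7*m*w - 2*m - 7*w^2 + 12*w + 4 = -2*m - 7*w^2 + w*(12 - 7*m) + 4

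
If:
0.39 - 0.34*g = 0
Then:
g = 1.15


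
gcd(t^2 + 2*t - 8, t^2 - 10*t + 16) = t - 2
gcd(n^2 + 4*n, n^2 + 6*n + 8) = n + 4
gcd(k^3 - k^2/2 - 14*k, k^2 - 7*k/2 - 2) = k - 4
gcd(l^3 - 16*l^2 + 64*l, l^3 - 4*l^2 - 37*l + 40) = l - 8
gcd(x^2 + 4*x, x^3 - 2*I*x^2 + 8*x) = x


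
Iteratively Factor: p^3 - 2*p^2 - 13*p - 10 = (p + 2)*(p^2 - 4*p - 5) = (p - 5)*(p + 2)*(p + 1)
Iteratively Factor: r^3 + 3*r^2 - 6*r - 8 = (r + 4)*(r^2 - r - 2) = (r - 2)*(r + 4)*(r + 1)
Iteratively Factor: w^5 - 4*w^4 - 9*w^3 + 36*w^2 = (w - 4)*(w^4 - 9*w^2) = w*(w - 4)*(w^3 - 9*w) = w*(w - 4)*(w - 3)*(w^2 + 3*w) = w^2*(w - 4)*(w - 3)*(w + 3)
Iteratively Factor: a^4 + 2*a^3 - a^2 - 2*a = (a + 1)*(a^3 + a^2 - 2*a) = a*(a + 1)*(a^2 + a - 2) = a*(a + 1)*(a + 2)*(a - 1)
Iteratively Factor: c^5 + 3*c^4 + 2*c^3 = (c + 2)*(c^4 + c^3) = c*(c + 2)*(c^3 + c^2) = c^2*(c + 2)*(c^2 + c) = c^3*(c + 2)*(c + 1)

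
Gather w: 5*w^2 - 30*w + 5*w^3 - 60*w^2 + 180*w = 5*w^3 - 55*w^2 + 150*w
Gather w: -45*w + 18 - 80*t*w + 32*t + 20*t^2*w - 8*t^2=-8*t^2 + 32*t + w*(20*t^2 - 80*t - 45) + 18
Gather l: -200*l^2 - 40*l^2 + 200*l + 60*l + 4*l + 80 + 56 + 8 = -240*l^2 + 264*l + 144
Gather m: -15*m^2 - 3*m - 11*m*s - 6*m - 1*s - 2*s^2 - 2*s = -15*m^2 + m*(-11*s - 9) - 2*s^2 - 3*s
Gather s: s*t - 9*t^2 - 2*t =s*t - 9*t^2 - 2*t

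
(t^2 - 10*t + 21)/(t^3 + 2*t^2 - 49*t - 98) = (t - 3)/(t^2 + 9*t + 14)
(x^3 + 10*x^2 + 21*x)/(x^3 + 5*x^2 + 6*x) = (x + 7)/(x + 2)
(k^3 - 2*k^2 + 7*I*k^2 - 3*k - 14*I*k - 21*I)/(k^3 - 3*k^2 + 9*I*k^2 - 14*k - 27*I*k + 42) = (k + 1)/(k + 2*I)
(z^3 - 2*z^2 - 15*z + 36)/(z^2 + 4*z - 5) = (z^3 - 2*z^2 - 15*z + 36)/(z^2 + 4*z - 5)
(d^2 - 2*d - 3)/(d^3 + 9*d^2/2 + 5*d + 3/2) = 2*(d - 3)/(2*d^2 + 7*d + 3)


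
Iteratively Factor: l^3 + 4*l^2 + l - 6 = (l + 2)*(l^2 + 2*l - 3) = (l - 1)*(l + 2)*(l + 3)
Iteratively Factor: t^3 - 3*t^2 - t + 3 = (t - 1)*(t^2 - 2*t - 3) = (t - 3)*(t - 1)*(t + 1)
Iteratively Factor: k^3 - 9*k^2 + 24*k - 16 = (k - 1)*(k^2 - 8*k + 16) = (k - 4)*(k - 1)*(k - 4)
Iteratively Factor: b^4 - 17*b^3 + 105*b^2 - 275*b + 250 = (b - 5)*(b^3 - 12*b^2 + 45*b - 50) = (b - 5)^2*(b^2 - 7*b + 10) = (b - 5)^3*(b - 2)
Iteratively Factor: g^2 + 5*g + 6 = (g + 3)*(g + 2)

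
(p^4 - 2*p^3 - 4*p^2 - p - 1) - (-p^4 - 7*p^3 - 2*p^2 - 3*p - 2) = 2*p^4 + 5*p^3 - 2*p^2 + 2*p + 1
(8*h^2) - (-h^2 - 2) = 9*h^2 + 2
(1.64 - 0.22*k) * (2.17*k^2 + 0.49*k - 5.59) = -0.4774*k^3 + 3.451*k^2 + 2.0334*k - 9.1676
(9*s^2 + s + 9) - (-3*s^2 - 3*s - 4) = 12*s^2 + 4*s + 13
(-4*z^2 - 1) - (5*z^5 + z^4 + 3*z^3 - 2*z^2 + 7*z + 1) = -5*z^5 - z^4 - 3*z^3 - 2*z^2 - 7*z - 2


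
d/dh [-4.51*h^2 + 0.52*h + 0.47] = 0.52 - 9.02*h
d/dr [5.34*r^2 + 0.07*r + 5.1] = 10.68*r + 0.07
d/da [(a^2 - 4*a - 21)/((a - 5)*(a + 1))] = 32*(a - 2)/(a^4 - 8*a^3 + 6*a^2 + 40*a + 25)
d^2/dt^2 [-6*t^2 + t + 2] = -12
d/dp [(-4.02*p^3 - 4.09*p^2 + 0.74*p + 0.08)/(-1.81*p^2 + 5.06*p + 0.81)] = (7.2762*p^4 - 40.6824*p^3 - 29.1246*p^2 - 6.3362*p + 0.1946)/(3.2761*p^4 - 18.3172*p^3 + 22.6714*p^2 + 8.1972*p + 0.6561)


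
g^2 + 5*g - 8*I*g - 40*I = (g + 5)*(g - 8*I)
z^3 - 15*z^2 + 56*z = z*(z - 8)*(z - 7)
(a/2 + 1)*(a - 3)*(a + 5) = a^3/2 + 2*a^2 - 11*a/2 - 15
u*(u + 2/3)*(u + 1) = u^3 + 5*u^2/3 + 2*u/3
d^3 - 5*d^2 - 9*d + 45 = (d - 5)*(d - 3)*(d + 3)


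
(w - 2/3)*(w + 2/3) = w^2 - 4/9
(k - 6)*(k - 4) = k^2 - 10*k + 24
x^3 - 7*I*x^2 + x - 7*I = (x - 7*I)*(x - I)*(x + I)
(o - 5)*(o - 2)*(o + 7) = o^3 - 39*o + 70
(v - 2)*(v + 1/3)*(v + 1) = v^3 - 2*v^2/3 - 7*v/3 - 2/3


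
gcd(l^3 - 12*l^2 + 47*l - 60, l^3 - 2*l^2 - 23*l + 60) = l^2 - 7*l + 12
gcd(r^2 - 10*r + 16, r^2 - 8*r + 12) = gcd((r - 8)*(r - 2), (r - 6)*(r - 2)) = r - 2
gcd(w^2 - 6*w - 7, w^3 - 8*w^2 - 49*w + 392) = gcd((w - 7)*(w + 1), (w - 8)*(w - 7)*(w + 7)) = w - 7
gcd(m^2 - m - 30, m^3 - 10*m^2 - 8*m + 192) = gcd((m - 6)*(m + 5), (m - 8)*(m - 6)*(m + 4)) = m - 6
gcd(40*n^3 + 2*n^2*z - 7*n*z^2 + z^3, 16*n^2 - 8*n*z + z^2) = -4*n + z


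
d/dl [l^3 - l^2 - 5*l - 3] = 3*l^2 - 2*l - 5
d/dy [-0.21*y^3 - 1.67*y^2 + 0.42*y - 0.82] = -0.63*y^2 - 3.34*y + 0.42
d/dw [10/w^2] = -20/w^3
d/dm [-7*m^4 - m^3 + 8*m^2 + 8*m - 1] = -28*m^3 - 3*m^2 + 16*m + 8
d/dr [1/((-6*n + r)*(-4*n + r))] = 2*(5*n - r)/((4*n - r)^2*(6*n - r)^2)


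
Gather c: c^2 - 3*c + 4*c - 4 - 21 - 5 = c^2 + c - 30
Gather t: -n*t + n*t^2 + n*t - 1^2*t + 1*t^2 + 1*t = t^2*(n + 1)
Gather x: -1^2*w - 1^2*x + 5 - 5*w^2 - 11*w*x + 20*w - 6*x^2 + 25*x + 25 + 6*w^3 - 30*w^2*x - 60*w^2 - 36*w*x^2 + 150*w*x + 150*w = 6*w^3 - 65*w^2 + 169*w + x^2*(-36*w - 6) + x*(-30*w^2 + 139*w + 24) + 30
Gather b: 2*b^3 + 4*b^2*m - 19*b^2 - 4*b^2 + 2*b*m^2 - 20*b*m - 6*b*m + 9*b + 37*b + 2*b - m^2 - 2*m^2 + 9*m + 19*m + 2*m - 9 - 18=2*b^3 + b^2*(4*m - 23) + b*(2*m^2 - 26*m + 48) - 3*m^2 + 30*m - 27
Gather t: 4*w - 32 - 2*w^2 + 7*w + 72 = -2*w^2 + 11*w + 40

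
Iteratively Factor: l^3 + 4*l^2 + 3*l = (l + 1)*(l^2 + 3*l) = (l + 1)*(l + 3)*(l)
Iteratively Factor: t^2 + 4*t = (t + 4)*(t)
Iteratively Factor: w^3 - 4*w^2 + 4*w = (w - 2)*(w^2 - 2*w) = (w - 2)^2*(w)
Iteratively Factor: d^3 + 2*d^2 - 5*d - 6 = (d + 1)*(d^2 + d - 6) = (d - 2)*(d + 1)*(d + 3)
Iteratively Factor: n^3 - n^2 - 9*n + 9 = (n - 1)*(n^2 - 9) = (n - 1)*(n + 3)*(n - 3)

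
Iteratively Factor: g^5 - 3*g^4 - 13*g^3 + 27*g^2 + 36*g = (g)*(g^4 - 3*g^3 - 13*g^2 + 27*g + 36) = g*(g + 3)*(g^3 - 6*g^2 + 5*g + 12) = g*(g - 4)*(g + 3)*(g^2 - 2*g - 3) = g*(g - 4)*(g + 1)*(g + 3)*(g - 3)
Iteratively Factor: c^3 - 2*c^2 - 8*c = (c - 4)*(c^2 + 2*c) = (c - 4)*(c + 2)*(c)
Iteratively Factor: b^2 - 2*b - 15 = (b - 5)*(b + 3)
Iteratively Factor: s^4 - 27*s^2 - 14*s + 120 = (s - 2)*(s^3 + 2*s^2 - 23*s - 60) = (s - 5)*(s - 2)*(s^2 + 7*s + 12) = (s - 5)*(s - 2)*(s + 4)*(s + 3)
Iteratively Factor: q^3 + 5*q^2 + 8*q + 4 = (q + 2)*(q^2 + 3*q + 2) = (q + 2)^2*(q + 1)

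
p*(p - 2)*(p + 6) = p^3 + 4*p^2 - 12*p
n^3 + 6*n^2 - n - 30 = (n - 2)*(n + 3)*(n + 5)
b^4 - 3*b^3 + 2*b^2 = b^2*(b - 2)*(b - 1)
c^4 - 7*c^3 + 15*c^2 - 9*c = c*(c - 3)^2*(c - 1)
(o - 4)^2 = o^2 - 8*o + 16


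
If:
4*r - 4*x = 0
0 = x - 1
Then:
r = 1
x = 1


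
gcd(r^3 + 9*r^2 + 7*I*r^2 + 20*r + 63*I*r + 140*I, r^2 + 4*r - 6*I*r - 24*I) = r + 4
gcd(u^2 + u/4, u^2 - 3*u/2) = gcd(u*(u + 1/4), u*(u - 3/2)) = u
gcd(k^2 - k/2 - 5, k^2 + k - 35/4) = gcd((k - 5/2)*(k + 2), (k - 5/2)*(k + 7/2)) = k - 5/2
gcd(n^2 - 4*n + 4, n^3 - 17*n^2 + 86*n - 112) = n - 2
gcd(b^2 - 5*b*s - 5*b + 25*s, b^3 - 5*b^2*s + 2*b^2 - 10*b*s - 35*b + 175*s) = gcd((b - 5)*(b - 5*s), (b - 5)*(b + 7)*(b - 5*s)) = -b^2 + 5*b*s + 5*b - 25*s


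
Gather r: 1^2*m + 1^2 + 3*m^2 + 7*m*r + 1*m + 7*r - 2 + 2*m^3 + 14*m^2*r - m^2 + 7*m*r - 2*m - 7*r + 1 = 2*m^3 + 2*m^2 + r*(14*m^2 + 14*m)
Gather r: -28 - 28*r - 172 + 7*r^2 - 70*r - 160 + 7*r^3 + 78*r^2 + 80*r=7*r^3 + 85*r^2 - 18*r - 360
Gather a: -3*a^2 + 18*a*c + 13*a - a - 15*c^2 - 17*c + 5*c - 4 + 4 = -3*a^2 + a*(18*c + 12) - 15*c^2 - 12*c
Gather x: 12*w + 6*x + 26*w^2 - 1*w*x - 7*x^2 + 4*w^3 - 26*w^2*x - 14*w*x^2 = 4*w^3 + 26*w^2 + 12*w + x^2*(-14*w - 7) + x*(-26*w^2 - w + 6)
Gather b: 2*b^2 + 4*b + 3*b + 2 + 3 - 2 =2*b^2 + 7*b + 3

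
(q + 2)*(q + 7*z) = q^2 + 7*q*z + 2*q + 14*z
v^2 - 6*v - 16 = (v - 8)*(v + 2)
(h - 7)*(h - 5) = h^2 - 12*h + 35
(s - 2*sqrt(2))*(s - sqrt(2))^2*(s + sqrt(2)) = s^4 - 3*sqrt(2)*s^3 + 2*s^2 + 6*sqrt(2)*s - 8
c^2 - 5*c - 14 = (c - 7)*(c + 2)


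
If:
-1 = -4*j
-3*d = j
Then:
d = -1/12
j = 1/4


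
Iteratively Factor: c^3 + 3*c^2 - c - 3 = (c + 3)*(c^2 - 1) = (c - 1)*(c + 3)*(c + 1)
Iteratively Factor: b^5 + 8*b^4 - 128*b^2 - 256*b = (b)*(b^4 + 8*b^3 - 128*b - 256) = b*(b + 4)*(b^3 + 4*b^2 - 16*b - 64) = b*(b - 4)*(b + 4)*(b^2 + 8*b + 16) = b*(b - 4)*(b + 4)^2*(b + 4)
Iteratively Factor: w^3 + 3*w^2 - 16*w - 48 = (w + 3)*(w^2 - 16) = (w + 3)*(w + 4)*(w - 4)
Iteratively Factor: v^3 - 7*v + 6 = (v - 2)*(v^2 + 2*v - 3) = (v - 2)*(v - 1)*(v + 3)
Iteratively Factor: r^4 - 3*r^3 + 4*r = (r)*(r^3 - 3*r^2 + 4) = r*(r - 2)*(r^2 - r - 2) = r*(r - 2)^2*(r + 1)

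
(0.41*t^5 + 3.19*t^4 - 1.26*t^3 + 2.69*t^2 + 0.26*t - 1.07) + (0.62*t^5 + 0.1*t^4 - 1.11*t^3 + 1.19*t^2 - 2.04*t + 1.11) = 1.03*t^5 + 3.29*t^4 - 2.37*t^3 + 3.88*t^2 - 1.78*t + 0.04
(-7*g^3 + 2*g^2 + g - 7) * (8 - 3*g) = 21*g^4 - 62*g^3 + 13*g^2 + 29*g - 56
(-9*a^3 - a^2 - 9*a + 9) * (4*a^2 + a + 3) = -36*a^5 - 13*a^4 - 64*a^3 + 24*a^2 - 18*a + 27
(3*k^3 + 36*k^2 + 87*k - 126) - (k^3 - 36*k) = 2*k^3 + 36*k^2 + 123*k - 126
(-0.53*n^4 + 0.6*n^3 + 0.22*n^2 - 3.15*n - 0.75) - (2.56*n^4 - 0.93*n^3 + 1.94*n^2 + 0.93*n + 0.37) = -3.09*n^4 + 1.53*n^3 - 1.72*n^2 - 4.08*n - 1.12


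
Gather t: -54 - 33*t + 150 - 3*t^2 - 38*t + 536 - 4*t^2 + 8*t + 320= -7*t^2 - 63*t + 952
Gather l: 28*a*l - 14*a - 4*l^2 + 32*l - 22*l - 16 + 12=-14*a - 4*l^2 + l*(28*a + 10) - 4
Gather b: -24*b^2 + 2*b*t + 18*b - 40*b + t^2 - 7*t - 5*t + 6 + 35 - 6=-24*b^2 + b*(2*t - 22) + t^2 - 12*t + 35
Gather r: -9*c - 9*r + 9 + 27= -9*c - 9*r + 36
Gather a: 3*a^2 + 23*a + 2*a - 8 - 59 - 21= 3*a^2 + 25*a - 88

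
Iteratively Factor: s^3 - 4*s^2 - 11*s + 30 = (s - 5)*(s^2 + s - 6) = (s - 5)*(s - 2)*(s + 3)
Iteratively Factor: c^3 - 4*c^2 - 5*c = (c)*(c^2 - 4*c - 5) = c*(c + 1)*(c - 5)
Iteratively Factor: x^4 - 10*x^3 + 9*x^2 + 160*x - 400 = (x - 4)*(x^3 - 6*x^2 - 15*x + 100) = (x - 5)*(x - 4)*(x^2 - x - 20) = (x - 5)*(x - 4)*(x + 4)*(x - 5)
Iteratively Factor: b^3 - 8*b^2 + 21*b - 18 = (b - 3)*(b^2 - 5*b + 6) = (b - 3)^2*(b - 2)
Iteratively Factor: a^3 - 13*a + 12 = (a - 3)*(a^2 + 3*a - 4) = (a - 3)*(a + 4)*(a - 1)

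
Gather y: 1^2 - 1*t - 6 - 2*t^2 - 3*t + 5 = -2*t^2 - 4*t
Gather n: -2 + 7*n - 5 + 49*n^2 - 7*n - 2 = 49*n^2 - 9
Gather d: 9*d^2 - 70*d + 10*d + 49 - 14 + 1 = 9*d^2 - 60*d + 36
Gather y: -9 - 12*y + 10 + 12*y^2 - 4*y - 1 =12*y^2 - 16*y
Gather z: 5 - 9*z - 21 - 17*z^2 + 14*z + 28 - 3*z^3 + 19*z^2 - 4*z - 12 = -3*z^3 + 2*z^2 + z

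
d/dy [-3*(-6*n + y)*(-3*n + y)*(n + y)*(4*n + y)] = -162*n^3 + 138*n^2*y + 36*n*y^2 - 12*y^3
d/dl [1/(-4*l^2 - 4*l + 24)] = (2*l + 1)/(4*(l^2 + l - 6)^2)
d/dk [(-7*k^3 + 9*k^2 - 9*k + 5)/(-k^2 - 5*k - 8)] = (7*k^4 + 70*k^3 + 114*k^2 - 134*k + 97)/(k^4 + 10*k^3 + 41*k^2 + 80*k + 64)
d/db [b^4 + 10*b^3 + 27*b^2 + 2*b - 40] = 4*b^3 + 30*b^2 + 54*b + 2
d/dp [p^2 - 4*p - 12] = 2*p - 4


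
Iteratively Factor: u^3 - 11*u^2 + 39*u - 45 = (u - 3)*(u^2 - 8*u + 15) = (u - 5)*(u - 3)*(u - 3)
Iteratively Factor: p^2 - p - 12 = (p + 3)*(p - 4)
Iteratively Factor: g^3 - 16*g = (g - 4)*(g^2 + 4*g) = (g - 4)*(g + 4)*(g)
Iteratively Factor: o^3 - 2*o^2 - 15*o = (o)*(o^2 - 2*o - 15) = o*(o - 5)*(o + 3)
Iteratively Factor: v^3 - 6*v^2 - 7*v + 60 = (v - 5)*(v^2 - v - 12) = (v - 5)*(v - 4)*(v + 3)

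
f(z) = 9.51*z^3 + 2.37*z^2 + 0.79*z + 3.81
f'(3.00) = 271.78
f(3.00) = 284.28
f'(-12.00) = 4052.23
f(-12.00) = -16097.67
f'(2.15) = 142.86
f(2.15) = 110.98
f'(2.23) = 153.24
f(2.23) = 122.82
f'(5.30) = 827.32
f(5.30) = 1490.39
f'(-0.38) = 3.11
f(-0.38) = 3.33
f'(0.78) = 21.84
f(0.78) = 10.38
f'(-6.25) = 1085.62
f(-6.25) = -2230.33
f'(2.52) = 193.91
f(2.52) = 173.04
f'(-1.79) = 83.72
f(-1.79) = -44.55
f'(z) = 28.53*z^2 + 4.74*z + 0.79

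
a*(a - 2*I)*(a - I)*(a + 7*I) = a^4 + 4*I*a^3 + 19*a^2 - 14*I*a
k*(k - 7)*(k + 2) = k^3 - 5*k^2 - 14*k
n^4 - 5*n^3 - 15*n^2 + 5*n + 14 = (n - 7)*(n - 1)*(n + 1)*(n + 2)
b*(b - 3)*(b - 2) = b^3 - 5*b^2 + 6*b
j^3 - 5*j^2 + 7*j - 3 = (j - 3)*(j - 1)^2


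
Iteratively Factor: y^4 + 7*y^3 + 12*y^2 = (y)*(y^3 + 7*y^2 + 12*y) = y*(y + 3)*(y^2 + 4*y) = y^2*(y + 3)*(y + 4)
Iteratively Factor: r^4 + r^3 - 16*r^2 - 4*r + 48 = (r - 2)*(r^3 + 3*r^2 - 10*r - 24) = (r - 3)*(r - 2)*(r^2 + 6*r + 8) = (r - 3)*(r - 2)*(r + 4)*(r + 2)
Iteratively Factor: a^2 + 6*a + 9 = (a + 3)*(a + 3)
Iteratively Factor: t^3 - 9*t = (t)*(t^2 - 9) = t*(t + 3)*(t - 3)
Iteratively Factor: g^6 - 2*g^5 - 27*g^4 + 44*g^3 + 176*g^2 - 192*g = (g)*(g^5 - 2*g^4 - 27*g^3 + 44*g^2 + 176*g - 192) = g*(g - 4)*(g^4 + 2*g^3 - 19*g^2 - 32*g + 48) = g*(g - 4)*(g + 4)*(g^3 - 2*g^2 - 11*g + 12) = g*(g - 4)^2*(g + 4)*(g^2 + 2*g - 3) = g*(g - 4)^2*(g - 1)*(g + 4)*(g + 3)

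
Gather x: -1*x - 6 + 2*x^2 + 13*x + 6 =2*x^2 + 12*x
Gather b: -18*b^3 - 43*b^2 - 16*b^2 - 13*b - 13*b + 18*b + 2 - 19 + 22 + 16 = -18*b^3 - 59*b^2 - 8*b + 21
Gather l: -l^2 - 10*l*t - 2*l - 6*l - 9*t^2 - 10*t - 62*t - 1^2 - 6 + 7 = -l^2 + l*(-10*t - 8) - 9*t^2 - 72*t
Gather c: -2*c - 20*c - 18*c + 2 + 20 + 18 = 40 - 40*c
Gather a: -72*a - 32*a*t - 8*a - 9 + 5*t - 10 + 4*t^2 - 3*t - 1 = a*(-32*t - 80) + 4*t^2 + 2*t - 20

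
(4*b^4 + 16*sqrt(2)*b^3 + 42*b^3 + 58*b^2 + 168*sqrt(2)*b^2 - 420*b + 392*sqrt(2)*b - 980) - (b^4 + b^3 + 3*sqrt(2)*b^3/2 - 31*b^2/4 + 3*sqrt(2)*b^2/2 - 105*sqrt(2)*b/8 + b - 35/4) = 3*b^4 + 29*sqrt(2)*b^3/2 + 41*b^3 + 263*b^2/4 + 333*sqrt(2)*b^2/2 - 421*b + 3241*sqrt(2)*b/8 - 3885/4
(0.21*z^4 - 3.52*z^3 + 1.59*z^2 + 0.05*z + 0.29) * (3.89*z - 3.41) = 0.8169*z^5 - 14.4089*z^4 + 18.1883*z^3 - 5.2274*z^2 + 0.9576*z - 0.9889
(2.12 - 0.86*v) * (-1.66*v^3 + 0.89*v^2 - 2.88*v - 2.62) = 1.4276*v^4 - 4.2846*v^3 + 4.3636*v^2 - 3.8524*v - 5.5544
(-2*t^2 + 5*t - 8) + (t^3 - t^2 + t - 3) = t^3 - 3*t^2 + 6*t - 11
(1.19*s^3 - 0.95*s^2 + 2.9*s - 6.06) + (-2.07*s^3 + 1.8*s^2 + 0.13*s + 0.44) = -0.88*s^3 + 0.85*s^2 + 3.03*s - 5.62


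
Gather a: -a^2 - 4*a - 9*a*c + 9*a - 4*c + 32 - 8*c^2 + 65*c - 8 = -a^2 + a*(5 - 9*c) - 8*c^2 + 61*c + 24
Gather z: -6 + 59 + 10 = 63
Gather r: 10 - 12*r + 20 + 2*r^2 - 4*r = 2*r^2 - 16*r + 30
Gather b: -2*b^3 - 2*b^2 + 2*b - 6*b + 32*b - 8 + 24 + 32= -2*b^3 - 2*b^2 + 28*b + 48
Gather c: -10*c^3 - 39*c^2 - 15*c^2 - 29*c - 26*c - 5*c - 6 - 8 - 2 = -10*c^3 - 54*c^2 - 60*c - 16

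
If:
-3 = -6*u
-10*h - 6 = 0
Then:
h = -3/5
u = 1/2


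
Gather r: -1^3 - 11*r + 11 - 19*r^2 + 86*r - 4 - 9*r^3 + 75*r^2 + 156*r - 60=-9*r^3 + 56*r^2 + 231*r - 54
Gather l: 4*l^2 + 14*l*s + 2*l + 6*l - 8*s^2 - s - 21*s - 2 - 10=4*l^2 + l*(14*s + 8) - 8*s^2 - 22*s - 12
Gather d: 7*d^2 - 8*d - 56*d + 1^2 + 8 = 7*d^2 - 64*d + 9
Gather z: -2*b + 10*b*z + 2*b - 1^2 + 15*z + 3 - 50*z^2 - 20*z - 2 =-50*z^2 + z*(10*b - 5)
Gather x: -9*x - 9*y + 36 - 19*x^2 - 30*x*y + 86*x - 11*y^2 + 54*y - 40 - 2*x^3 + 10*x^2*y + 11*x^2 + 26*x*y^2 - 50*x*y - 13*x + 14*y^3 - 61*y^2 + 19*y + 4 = -2*x^3 + x^2*(10*y - 8) + x*(26*y^2 - 80*y + 64) + 14*y^3 - 72*y^2 + 64*y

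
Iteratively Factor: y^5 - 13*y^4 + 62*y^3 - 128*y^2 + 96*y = (y - 4)*(y^4 - 9*y^3 + 26*y^2 - 24*y) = y*(y - 4)*(y^3 - 9*y^2 + 26*y - 24) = y*(y - 4)*(y - 2)*(y^2 - 7*y + 12) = y*(y - 4)^2*(y - 2)*(y - 3)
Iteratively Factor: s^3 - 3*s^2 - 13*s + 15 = (s - 1)*(s^2 - 2*s - 15) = (s - 1)*(s + 3)*(s - 5)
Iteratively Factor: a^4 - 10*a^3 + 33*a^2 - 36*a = (a - 4)*(a^3 - 6*a^2 + 9*a) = (a - 4)*(a - 3)*(a^2 - 3*a) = a*(a - 4)*(a - 3)*(a - 3)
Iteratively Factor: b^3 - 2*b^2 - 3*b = (b)*(b^2 - 2*b - 3) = b*(b - 3)*(b + 1)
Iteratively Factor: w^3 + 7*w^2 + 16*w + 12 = (w + 3)*(w^2 + 4*w + 4) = (w + 2)*(w + 3)*(w + 2)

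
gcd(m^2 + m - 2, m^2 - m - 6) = m + 2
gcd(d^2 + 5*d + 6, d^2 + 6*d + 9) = d + 3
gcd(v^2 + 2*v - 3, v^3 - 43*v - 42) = 1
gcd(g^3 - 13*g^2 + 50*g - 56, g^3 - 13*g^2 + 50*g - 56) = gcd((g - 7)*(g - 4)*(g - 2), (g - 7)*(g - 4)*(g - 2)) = g^3 - 13*g^2 + 50*g - 56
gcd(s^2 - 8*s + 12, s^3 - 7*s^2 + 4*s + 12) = s^2 - 8*s + 12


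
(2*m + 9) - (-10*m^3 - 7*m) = 10*m^3 + 9*m + 9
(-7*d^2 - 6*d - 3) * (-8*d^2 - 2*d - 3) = 56*d^4 + 62*d^3 + 57*d^2 + 24*d + 9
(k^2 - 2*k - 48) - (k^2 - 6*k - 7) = 4*k - 41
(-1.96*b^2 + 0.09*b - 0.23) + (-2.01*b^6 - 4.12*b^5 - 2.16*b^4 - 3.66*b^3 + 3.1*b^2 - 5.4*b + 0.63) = -2.01*b^6 - 4.12*b^5 - 2.16*b^4 - 3.66*b^3 + 1.14*b^2 - 5.31*b + 0.4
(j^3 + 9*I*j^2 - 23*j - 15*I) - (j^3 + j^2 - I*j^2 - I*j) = -j^2 + 10*I*j^2 - 23*j + I*j - 15*I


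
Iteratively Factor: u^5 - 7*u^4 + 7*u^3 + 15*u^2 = (u + 1)*(u^4 - 8*u^3 + 15*u^2) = u*(u + 1)*(u^3 - 8*u^2 + 15*u) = u^2*(u + 1)*(u^2 - 8*u + 15) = u^2*(u - 5)*(u + 1)*(u - 3)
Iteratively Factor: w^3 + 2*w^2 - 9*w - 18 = (w + 2)*(w^2 - 9) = (w + 2)*(w + 3)*(w - 3)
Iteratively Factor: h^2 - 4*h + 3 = (h - 1)*(h - 3)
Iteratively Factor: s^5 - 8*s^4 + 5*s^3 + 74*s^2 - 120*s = (s - 5)*(s^4 - 3*s^3 - 10*s^2 + 24*s) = (s - 5)*(s - 2)*(s^3 - s^2 - 12*s) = s*(s - 5)*(s - 2)*(s^2 - s - 12) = s*(s - 5)*(s - 2)*(s + 3)*(s - 4)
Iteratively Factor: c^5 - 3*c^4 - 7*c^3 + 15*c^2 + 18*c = (c - 3)*(c^4 - 7*c^2 - 6*c) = (c - 3)^2*(c^3 + 3*c^2 + 2*c) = (c - 3)^2*(c + 2)*(c^2 + c) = c*(c - 3)^2*(c + 2)*(c + 1)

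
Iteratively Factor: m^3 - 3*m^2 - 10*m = (m)*(m^2 - 3*m - 10) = m*(m + 2)*(m - 5)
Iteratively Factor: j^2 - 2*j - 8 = (j + 2)*(j - 4)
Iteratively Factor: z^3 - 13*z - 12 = (z + 1)*(z^2 - z - 12) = (z + 1)*(z + 3)*(z - 4)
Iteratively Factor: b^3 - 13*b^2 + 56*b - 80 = (b - 5)*(b^2 - 8*b + 16) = (b - 5)*(b - 4)*(b - 4)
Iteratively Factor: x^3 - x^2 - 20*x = (x - 5)*(x^2 + 4*x) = x*(x - 5)*(x + 4)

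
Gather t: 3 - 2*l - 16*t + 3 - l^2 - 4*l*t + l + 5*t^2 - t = -l^2 - l + 5*t^2 + t*(-4*l - 17) + 6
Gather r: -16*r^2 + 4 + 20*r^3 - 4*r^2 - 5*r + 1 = 20*r^3 - 20*r^2 - 5*r + 5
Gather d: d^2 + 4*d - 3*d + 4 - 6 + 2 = d^2 + d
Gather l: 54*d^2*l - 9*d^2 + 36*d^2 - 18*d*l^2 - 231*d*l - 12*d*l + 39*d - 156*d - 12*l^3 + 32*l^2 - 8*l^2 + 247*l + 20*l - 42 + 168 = 27*d^2 - 117*d - 12*l^3 + l^2*(24 - 18*d) + l*(54*d^2 - 243*d + 267) + 126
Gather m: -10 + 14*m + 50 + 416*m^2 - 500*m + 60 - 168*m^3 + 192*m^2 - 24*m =-168*m^3 + 608*m^2 - 510*m + 100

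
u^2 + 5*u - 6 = (u - 1)*(u + 6)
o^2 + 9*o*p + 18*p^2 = (o + 3*p)*(o + 6*p)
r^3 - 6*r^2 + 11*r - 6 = (r - 3)*(r - 2)*(r - 1)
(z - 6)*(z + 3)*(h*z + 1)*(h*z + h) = h^2*z^4 - 2*h^2*z^3 - 21*h^2*z^2 - 18*h^2*z + h*z^3 - 2*h*z^2 - 21*h*z - 18*h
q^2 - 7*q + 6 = (q - 6)*(q - 1)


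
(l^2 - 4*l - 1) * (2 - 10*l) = -10*l^3 + 42*l^2 + 2*l - 2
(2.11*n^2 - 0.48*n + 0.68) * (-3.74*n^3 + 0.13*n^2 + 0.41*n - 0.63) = -7.8914*n^5 + 2.0695*n^4 - 1.7405*n^3 - 1.4377*n^2 + 0.5812*n - 0.4284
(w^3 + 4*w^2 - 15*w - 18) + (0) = w^3 + 4*w^2 - 15*w - 18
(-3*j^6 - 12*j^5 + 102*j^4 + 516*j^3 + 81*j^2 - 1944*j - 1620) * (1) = -3*j^6 - 12*j^5 + 102*j^4 + 516*j^3 + 81*j^2 - 1944*j - 1620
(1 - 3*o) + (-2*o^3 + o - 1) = -2*o^3 - 2*o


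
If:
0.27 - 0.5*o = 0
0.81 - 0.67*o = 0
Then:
No Solution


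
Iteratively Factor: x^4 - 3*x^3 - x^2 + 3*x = (x - 1)*(x^3 - 2*x^2 - 3*x) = (x - 3)*(x - 1)*(x^2 + x) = x*(x - 3)*(x - 1)*(x + 1)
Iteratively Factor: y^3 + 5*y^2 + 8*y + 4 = (y + 2)*(y^2 + 3*y + 2) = (y + 1)*(y + 2)*(y + 2)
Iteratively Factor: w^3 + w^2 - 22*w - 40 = (w - 5)*(w^2 + 6*w + 8) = (w - 5)*(w + 4)*(w + 2)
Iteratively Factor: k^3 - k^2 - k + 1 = (k + 1)*(k^2 - 2*k + 1) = (k - 1)*(k + 1)*(k - 1)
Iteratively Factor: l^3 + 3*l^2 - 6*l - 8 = (l - 2)*(l^2 + 5*l + 4) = (l - 2)*(l + 1)*(l + 4)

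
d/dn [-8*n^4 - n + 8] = -32*n^3 - 1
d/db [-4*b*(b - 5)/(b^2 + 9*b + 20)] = 8*(-7*b^2 - 20*b + 50)/(b^4 + 18*b^3 + 121*b^2 + 360*b + 400)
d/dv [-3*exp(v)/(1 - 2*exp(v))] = -3*exp(v)/(4*exp(2*v) - 4*exp(v) + 1)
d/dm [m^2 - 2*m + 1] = 2*m - 2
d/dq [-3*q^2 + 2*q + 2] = 2 - 6*q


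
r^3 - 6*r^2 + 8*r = r*(r - 4)*(r - 2)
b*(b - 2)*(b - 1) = b^3 - 3*b^2 + 2*b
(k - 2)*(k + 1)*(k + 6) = k^3 + 5*k^2 - 8*k - 12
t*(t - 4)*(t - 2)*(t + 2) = t^4 - 4*t^3 - 4*t^2 + 16*t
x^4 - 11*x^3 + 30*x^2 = x^2*(x - 6)*(x - 5)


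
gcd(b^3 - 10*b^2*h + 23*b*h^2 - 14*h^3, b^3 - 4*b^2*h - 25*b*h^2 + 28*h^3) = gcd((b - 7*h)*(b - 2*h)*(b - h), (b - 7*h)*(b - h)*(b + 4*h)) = b^2 - 8*b*h + 7*h^2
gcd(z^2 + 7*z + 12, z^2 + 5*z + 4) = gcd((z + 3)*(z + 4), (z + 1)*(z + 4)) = z + 4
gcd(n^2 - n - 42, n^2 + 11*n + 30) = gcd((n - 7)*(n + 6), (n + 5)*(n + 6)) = n + 6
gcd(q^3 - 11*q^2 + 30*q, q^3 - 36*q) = q^2 - 6*q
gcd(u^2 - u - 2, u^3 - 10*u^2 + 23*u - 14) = u - 2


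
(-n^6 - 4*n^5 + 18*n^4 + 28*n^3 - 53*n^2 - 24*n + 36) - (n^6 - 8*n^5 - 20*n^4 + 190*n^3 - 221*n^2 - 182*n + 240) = -2*n^6 + 4*n^5 + 38*n^4 - 162*n^3 + 168*n^2 + 158*n - 204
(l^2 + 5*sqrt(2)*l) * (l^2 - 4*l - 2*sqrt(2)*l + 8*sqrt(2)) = l^4 - 4*l^3 + 3*sqrt(2)*l^3 - 20*l^2 - 12*sqrt(2)*l^2 + 80*l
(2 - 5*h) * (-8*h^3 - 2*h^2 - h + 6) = 40*h^4 - 6*h^3 + h^2 - 32*h + 12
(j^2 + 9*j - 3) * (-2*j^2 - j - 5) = -2*j^4 - 19*j^3 - 8*j^2 - 42*j + 15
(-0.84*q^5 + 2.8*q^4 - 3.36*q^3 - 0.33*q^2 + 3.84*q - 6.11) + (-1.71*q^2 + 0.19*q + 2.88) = -0.84*q^5 + 2.8*q^4 - 3.36*q^3 - 2.04*q^2 + 4.03*q - 3.23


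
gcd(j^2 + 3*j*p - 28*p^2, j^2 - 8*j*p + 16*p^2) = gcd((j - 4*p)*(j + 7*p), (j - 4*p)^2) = -j + 4*p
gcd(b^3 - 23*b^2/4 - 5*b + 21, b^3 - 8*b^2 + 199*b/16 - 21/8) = b^2 - 31*b/4 + 21/2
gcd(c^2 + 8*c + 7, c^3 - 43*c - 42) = c + 1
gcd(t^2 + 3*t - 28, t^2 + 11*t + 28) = t + 7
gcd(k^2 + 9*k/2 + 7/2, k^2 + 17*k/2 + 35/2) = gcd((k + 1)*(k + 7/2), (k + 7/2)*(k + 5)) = k + 7/2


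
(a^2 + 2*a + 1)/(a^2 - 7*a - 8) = (a + 1)/(a - 8)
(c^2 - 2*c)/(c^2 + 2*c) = (c - 2)/(c + 2)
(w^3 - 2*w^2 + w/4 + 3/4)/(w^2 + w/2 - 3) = (2*w^2 - w - 1)/(2*(w + 2))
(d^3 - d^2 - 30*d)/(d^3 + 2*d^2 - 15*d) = (d - 6)/(d - 3)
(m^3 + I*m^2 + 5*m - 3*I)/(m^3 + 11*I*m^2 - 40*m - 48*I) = (m^2 - 2*I*m - 1)/(m^2 + 8*I*m - 16)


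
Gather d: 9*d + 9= 9*d + 9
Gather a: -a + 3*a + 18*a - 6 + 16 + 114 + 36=20*a + 160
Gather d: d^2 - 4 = d^2 - 4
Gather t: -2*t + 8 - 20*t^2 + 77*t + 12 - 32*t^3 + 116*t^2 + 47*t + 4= -32*t^3 + 96*t^2 + 122*t + 24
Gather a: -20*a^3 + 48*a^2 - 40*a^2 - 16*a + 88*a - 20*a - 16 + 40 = -20*a^3 + 8*a^2 + 52*a + 24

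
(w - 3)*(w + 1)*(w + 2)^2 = w^4 + 2*w^3 - 7*w^2 - 20*w - 12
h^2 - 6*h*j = h*(h - 6*j)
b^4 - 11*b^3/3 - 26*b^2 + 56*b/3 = b*(b - 7)*(b - 2/3)*(b + 4)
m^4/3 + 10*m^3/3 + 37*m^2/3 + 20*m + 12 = (m/3 + 1)*(m + 2)^2*(m + 3)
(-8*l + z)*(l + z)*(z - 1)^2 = -8*l^2*z^2 + 16*l^2*z - 8*l^2 - 7*l*z^3 + 14*l*z^2 - 7*l*z + z^4 - 2*z^3 + z^2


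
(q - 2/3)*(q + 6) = q^2 + 16*q/3 - 4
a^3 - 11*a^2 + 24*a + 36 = (a - 6)^2*(a + 1)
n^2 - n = n*(n - 1)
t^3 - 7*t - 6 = (t - 3)*(t + 1)*(t + 2)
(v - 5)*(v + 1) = v^2 - 4*v - 5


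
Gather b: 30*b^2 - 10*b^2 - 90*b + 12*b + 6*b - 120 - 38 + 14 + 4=20*b^2 - 72*b - 140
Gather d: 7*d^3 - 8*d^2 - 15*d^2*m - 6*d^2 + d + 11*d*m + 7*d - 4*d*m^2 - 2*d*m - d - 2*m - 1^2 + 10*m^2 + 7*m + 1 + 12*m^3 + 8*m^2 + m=7*d^3 + d^2*(-15*m - 14) + d*(-4*m^2 + 9*m + 7) + 12*m^3 + 18*m^2 + 6*m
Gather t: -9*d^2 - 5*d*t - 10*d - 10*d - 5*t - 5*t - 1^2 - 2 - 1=-9*d^2 - 20*d + t*(-5*d - 10) - 4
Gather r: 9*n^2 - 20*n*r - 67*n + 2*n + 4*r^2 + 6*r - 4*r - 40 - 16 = 9*n^2 - 65*n + 4*r^2 + r*(2 - 20*n) - 56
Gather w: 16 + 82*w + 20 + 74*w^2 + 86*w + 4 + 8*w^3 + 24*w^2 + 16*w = 8*w^3 + 98*w^2 + 184*w + 40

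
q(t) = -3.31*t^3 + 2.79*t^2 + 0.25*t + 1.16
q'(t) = -9.93*t^2 + 5.58*t + 0.25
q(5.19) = -385.12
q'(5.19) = -238.27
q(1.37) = -1.77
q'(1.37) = -10.74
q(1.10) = 0.41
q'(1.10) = -5.63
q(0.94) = 1.11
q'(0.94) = -3.28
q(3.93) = -155.68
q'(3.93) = -131.19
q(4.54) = -249.94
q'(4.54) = -179.09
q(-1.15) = 9.60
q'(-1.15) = -19.30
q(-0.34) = 1.53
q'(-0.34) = -2.80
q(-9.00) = 2637.89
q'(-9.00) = -854.30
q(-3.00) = 114.89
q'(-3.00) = -105.86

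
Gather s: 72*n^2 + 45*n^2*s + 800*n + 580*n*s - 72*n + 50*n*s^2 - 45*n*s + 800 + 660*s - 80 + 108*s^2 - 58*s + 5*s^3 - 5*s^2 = 72*n^2 + 728*n + 5*s^3 + s^2*(50*n + 103) + s*(45*n^2 + 535*n + 602) + 720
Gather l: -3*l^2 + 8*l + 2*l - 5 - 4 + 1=-3*l^2 + 10*l - 8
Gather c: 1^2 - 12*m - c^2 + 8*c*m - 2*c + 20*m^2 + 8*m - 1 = -c^2 + c*(8*m - 2) + 20*m^2 - 4*m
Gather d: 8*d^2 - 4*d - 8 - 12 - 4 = 8*d^2 - 4*d - 24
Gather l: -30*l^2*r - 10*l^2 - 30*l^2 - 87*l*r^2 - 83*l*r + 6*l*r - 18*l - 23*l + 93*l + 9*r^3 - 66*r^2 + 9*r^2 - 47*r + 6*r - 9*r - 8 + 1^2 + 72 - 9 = l^2*(-30*r - 40) + l*(-87*r^2 - 77*r + 52) + 9*r^3 - 57*r^2 - 50*r + 56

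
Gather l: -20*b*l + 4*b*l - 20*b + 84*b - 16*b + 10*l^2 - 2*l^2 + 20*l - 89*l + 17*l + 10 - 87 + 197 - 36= 48*b + 8*l^2 + l*(-16*b - 52) + 84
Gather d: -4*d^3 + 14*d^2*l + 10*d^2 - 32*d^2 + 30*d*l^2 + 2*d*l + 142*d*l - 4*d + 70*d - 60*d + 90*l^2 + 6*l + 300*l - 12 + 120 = -4*d^3 + d^2*(14*l - 22) + d*(30*l^2 + 144*l + 6) + 90*l^2 + 306*l + 108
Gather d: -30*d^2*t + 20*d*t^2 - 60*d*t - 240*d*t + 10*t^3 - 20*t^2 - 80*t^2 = -30*d^2*t + d*(20*t^2 - 300*t) + 10*t^3 - 100*t^2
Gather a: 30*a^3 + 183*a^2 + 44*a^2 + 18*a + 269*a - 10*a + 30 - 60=30*a^3 + 227*a^2 + 277*a - 30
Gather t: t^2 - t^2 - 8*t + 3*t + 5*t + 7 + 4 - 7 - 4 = 0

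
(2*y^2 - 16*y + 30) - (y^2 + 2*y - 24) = y^2 - 18*y + 54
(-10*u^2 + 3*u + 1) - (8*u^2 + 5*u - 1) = -18*u^2 - 2*u + 2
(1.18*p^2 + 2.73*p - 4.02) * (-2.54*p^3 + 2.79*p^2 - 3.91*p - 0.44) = -2.9972*p^5 - 3.642*p^4 + 13.2137*p^3 - 22.4093*p^2 + 14.517*p + 1.7688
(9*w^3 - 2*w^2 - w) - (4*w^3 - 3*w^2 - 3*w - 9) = 5*w^3 + w^2 + 2*w + 9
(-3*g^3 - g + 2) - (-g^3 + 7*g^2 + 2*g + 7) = -2*g^3 - 7*g^2 - 3*g - 5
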